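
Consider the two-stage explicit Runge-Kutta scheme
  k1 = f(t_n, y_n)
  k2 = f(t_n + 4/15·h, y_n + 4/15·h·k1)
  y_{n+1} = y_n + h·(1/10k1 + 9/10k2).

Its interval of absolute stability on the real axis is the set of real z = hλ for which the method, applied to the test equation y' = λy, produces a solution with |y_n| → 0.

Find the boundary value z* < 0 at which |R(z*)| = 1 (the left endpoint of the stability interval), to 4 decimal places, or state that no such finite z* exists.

Test eqn y'=λy, z=hλ:
  k1=λy_n ⇒ h·k1=z·y_n;  k2=λ(1+4/15z)y_n ⇒ h·k2=z(1+4/15z)y_n
  y_{n+1}/y_n = 1 + 1/10z + 9/10z(1+4/15z) = 1 + z + 6/25z²
  Hence R(z) = 1 + z + 6/25z².

Find x<0 with |R(x)|<1.
x=-1.34: |R|=0.0909
R=1: x+6/25x²=0 ⇒ x=−25/6=-4.1667; min R=1−1/(4·6/25)=-0.0417>−1
Confirm numerically:
  x=-2.487: |R|=0.00256 <1
  x=-2.017: |R|=0.04061 <1
  x=-1.947: |R|=0.03721 <1
  x=-4.627: |R|=1.51119 >1
  x=-4.610: |R|=1.49050 >1
  x=-4.589: |R|=1.46514 >1
Stable set (-4.1667, 0).

z* = -4.1667.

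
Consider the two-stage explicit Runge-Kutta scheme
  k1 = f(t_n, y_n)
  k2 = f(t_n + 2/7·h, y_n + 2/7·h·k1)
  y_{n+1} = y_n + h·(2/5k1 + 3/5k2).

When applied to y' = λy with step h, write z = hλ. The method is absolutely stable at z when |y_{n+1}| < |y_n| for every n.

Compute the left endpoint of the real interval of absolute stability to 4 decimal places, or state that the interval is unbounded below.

On y'=λy, z=hλ:
  k1=λy_n ⇒ h·k1=z·y_n;  k2=λ(1+2/7z)y_n ⇒ h·k2=z(1+2/7z)y_n
  y_{n+1}/y_n = 1 + 2/5z + 3/5z(1+2/7z) = 1 + z + 6/35z²
  Hence R(z) = 1 + z + 6/35z².

Need |R(x)|<1, x<0.
x=-0.82: |R|=0.2953
R=1: x+6/35x²=0 ⇒ x=−35/6=-5.8333; min R=1−1/(4·6/35)=-0.4583>−1
Confirm numerically:
  x=-5.182: |R|=0.42139 <1
  x=-4.709: |R|=0.09237 <1
  x=-4.460: |R|=0.05001 <1
  x=-4.072: |R|=0.22951 <1
  x=-6.393: |R|=1.61336 >1
  x=-5.946: |R|=1.11484 >1
Stable set (-5.8333, 0).

z* = -5.8333.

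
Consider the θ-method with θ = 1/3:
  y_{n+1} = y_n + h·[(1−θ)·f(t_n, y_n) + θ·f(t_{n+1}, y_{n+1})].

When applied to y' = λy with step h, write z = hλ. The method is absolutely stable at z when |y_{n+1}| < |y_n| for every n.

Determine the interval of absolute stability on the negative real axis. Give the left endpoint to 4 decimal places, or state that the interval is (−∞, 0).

Test eqn y'=λy, z=hλ:
  y_{n+1} = y_n + z·[2/3·y_n + 1/3·y_{n+1}] ⇒ (1 − 1/3z)y_{n+1} = (1 + 2/3z)y_n
  Hence R(z) = (1 + 2/3z)/(1 − 1/3z).

Need |R(x)|<1, x<0.
x=-0.33: |R|=0.7027
R=−1: 1+2/3x = −1+1/3x ⇒ -1/3x=2 ⇒ x=2/(-1/3)=-6.0000
Confirm numerically:
  x=-5.633: |R|=0.95749 <1
  x=-4.168: |R|=0.74442 <1
  x=-3.884: |R|=0.69262 <1
  x=-3.431: |R|=0.60053 <1
  x=-6.521: |R|=1.05472 >1
  x=-6.061: |R|=1.00673 >1
Stable set (-6.0000, 0).

z∈(-6.0000,0).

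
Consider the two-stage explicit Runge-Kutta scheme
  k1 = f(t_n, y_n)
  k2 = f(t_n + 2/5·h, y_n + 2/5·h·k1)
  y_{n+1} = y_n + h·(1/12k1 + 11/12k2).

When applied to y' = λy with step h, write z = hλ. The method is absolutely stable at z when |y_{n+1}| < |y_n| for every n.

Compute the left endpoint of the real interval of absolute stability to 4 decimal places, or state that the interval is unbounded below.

On y'=λy, z=hλ:
  k1=λy_n ⇒ h·k1=z·y_n;  k2=λ(1+2/5z)y_n ⇒ h·k2=z(1+2/5z)y_n
  y_{n+1}/y_n = 1 + 1/12z + 11/12z(1+2/5z) = 1 + z + 11/30z²
  Hence R(z) = 1 + z + 11/30z².

Solve |R(x)|<1 on ℝ⁻.
x=-0.68: |R|=0.4895
R=1: x+11/30x²=0 ⇒ x=−30/11=-2.7273; min R=1−1/(4·11/30)=0.3182>−1
Confirm numerically:
  x=-2.344: |R|=0.67059 <1
  x=-2.074: |R|=0.50321 <1
  x=-1.476: |R|=0.32281 <1
  x=-3.131: |R|=1.46349 >1
  x=-2.984: |R|=1.28089 >1
  x=-2.786: |R|=1.05999 >1
So |R|<1 on (-2.7273, 0).

z* = -2.7273.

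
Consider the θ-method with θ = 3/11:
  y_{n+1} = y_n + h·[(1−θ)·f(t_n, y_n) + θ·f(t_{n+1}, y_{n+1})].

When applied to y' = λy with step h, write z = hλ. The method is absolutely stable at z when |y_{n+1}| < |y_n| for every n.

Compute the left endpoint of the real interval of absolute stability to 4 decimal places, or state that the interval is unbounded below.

left endpoint -4.4000.

With y'=λy (z=hλ):
  y_{n+1} = y_n + z·[8/11·y_n + 3/11·y_{n+1}] ⇒ (1 − 3/11z)y_{n+1} = (1 + 8/11z)y_n
  Hence R(z) = (1 + 8/11z)/(1 − 3/11z).

Boundary: |R(x)|=1, x<0.
x=-1.02: |R|=0.2020
R=−1: 1+8/11x = −1+3/11x ⇒ -5/11x=2 ⇒ x=2/(-5/11)=-4.4000
Confirm numerically:
  x=-4.248: |R|=0.96799 <1
  x=-4.012: |R|=0.91578 <1
  x=-3.864: |R|=0.88137 <1
  x=-2.242: |R|=0.39129 <1
  x=-4.932: |R|=1.10312 >1
  x=-4.611: |R|=1.04248 >1
  x=-4.440: |R|=1.00822 >1
Stable set (-4.4000, 0).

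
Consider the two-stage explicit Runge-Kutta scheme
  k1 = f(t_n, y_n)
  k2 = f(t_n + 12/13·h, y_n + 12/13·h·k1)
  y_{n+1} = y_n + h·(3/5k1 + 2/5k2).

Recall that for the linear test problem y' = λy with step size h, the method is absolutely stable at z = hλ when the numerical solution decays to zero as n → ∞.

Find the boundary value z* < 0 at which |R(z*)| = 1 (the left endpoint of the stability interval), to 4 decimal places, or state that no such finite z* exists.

left endpoint -2.7083.

Set f=λy, z=hλ:
  k1=λy_n ⇒ h·k1=z·y_n;  k2=λ(1+12/13z)y_n ⇒ h·k2=z(1+12/13z)y_n
  y_{n+1}/y_n = 1 + 3/5z + 2/5z(1+12/13z) = 1 + z + 24/65z²
  ⇒ R(z) = 1 + z + 24/65z².

Solve |R(x)|<1 on ℝ⁻.
x=-0.59: |R|=0.5385
R=1: x+24/65x²=0 ⇒ x=−65/24=-2.7083; min R=1−1/(4·24/65)=0.3229>−1
Confirm numerically:
  x=-2.248: |R|=0.61791 <1
  x=-1.783: |R|=0.39082 <1
  x=-1.711: |R|=0.36993 <1
  x=-1.226: |R|=0.32898 <1
  x=-3.209: |R|=1.59322 >1
  x=-3.024: |R|=1.35246 >1
Stable set (-2.7083, 0).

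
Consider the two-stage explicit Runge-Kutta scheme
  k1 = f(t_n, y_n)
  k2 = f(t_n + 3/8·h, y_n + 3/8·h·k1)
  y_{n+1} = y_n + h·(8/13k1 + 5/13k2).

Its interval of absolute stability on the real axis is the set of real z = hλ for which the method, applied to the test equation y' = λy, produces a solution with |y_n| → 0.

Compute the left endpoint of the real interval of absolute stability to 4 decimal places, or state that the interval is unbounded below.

With y'=λy (z=hλ):
  k1=λy_n ⇒ h·k1=z·y_n;  k2=λ(1+3/8z)y_n ⇒ h·k2=z(1+3/8z)y_n
  y_{n+1}/y_n = 1 + 8/13z + 5/13z(1+3/8z) = 1 + z + 15/104z²
  R(z) = 1 + z + 15/104z².

Solve |R(x)|<1 on ℝ⁻.
x=-1.67: |R|=0.2678
R=1: x+15/104x²=0 ⇒ x=−104/15=-6.9333; min R=1−1/(4·15/104)=-0.7333>−1
Confirm numerically:
  x=-6.642: |R|=0.72091 <1
  x=-5.432: |R|=0.17624 <1
  x=-4.557: |R|=0.56187 <1
  x=-3.341: |R|=0.73106 <1
  x=-7.479: |R|=1.58861 >1
  x=-7.470: |R|=1.57821 >1
  x=-7.162: |R|=1.23621 >1
Interval (-6.9333, 0).

left endpoint -6.9333.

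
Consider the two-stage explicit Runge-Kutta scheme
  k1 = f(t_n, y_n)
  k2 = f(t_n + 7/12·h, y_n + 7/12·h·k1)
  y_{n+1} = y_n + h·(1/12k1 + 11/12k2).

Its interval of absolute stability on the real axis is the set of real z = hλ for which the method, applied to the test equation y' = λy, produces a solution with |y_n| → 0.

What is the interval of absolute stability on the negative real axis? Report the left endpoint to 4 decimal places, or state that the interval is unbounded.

Set f=λy, z=hλ:
  k1=λy_n ⇒ h·k1=z·y_n;  k2=λ(1+7/12z)y_n ⇒ h·k2=z(1+7/12z)y_n
  y_{n+1}/y_n = 1 + 1/12z + 11/12z(1+7/12z) = 1 + z + 77/144z²
  R(z) = 1 + z + 77/144z².

Need |R(x)|<1, x<0.
x=-0.51: |R|=0.6291
R=1: x+77/144x²=0 ⇒ x=−144/77=-1.8701; min R=1−1/(4·77/144)=0.5325>−1
Confirm numerically:
  x=-1.796: |R|=0.92881 <1
  x=-1.398: |R|=0.64706 <1
  x=-0.828: |R|=0.53860 <1
  x=-2.407: |R|=1.69099 >1
  x=-2.180: |R|=1.36121 >1
So |R|<1 on (-1.8701, 0).

z∈(-1.8701,0).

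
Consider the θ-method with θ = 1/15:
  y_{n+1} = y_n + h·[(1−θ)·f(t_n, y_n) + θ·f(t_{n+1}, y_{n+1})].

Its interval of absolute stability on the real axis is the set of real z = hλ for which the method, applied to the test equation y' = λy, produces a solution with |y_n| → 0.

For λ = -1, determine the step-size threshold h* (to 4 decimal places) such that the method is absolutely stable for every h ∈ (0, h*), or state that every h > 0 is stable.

(-2.3077,0); λ=-1 ⇒ h* = (30/13)/1 = 2.3077.

On y'=λy, z=hλ:
  y_{n+1} = y_n + z·[14/15·y_n + 1/15·y_{n+1}] ⇒ (1 − 1/15z)y_{n+1} = (1 + 14/15z)y_n
  Hence R(z) = (1 + 14/15z)/(1 − 1/15z).

Boundary: |R(x)|=1, x<0.
x=-0.85: |R|=0.1956
R=−1: 1+14/15x = −1+1/15x ⇒ -13/15x=2 ⇒ x=2/(-13/15)=-2.3077
Confirm numerically:
  x=-2.054: |R|=0.80661 <1
  x=-1.431: |R|=0.30637 <1
  x=-1.392: |R|=0.27379 <1
  x=-1.356: |R|=0.24358 <1
  x=-2.699: |R|=1.28742 >1
  x=-2.678: |R|=1.27232 >1
So |R|<1 on (-2.3077, 0).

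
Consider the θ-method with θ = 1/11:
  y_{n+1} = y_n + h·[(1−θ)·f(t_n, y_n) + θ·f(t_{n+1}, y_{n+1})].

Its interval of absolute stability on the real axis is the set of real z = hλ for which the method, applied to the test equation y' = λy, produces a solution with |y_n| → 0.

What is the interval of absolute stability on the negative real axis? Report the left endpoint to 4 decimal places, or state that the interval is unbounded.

Set f=λy, z=hλ:
  y_{n+1} = y_n + z·[10/11·y_n + 1/11·y_{n+1}] ⇒ (1 − 1/11z)y_{n+1} = (1 + 10/11z)y_n
  R(z) = (1 + 10/11z)/(1 − 1/11z).

Find x<0 with |R(x)|<1.
x=-1.37: |R|=0.2183
R=−1: 1+10/11x = −1+1/11x ⇒ -9/11x=2 ⇒ x=2/(-9/11)=-2.4444
Confirm numerically:
  x=-1.801: |R|=0.54761 <1
  x=-1.729: |R|=0.49415 <1
  x=-1.621: |R|=0.41280 <1
  x=-1.457: |R|=0.28659 <1
  x=-2.955: |R|=1.32927 >1
  x=-2.751: |R|=1.20064 >1
  x=-2.736: |R|=1.19103 >1
Stable set (-2.4444, 0).

(-2.4444, 0).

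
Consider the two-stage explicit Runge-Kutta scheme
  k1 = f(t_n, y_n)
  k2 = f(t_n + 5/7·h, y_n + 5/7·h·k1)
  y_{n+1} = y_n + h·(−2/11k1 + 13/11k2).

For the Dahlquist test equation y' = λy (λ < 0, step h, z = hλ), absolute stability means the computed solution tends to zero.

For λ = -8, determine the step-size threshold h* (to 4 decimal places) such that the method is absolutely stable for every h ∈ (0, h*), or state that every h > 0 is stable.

Test eqn y'=λy, z=hλ:
  k1=λy_n ⇒ h·k1=z·y_n;  k2=λ(1+5/7z)y_n ⇒ h·k2=z(1+5/7z)y_n
  y_{n+1}/y_n = 1 − 2/11z + 13/11z(1+5/7z) = 1 + z + 65/77z²
  so R(z) = 1 + z + 65/77z².

Solve |R(x)|<1 on ℝ⁻.
x=-1.14: |R|=0.9571
R=1: x+65/77x²=0 ⇒ x=−77/65=-1.1846; min R=1−1/(4·65/77)=0.7038>−1
Confirm numerically:
  x=-1.118: |R|=0.93713 <1
  x=-0.988: |R|=0.83602 <1
  x=-0.854: |R|=0.76166 <1
  x=-1.768: |R|=1.87068 >1
  x=-1.568: |R|=1.50746 >1
  x=-1.205: |R|=1.02074 >1
Stable set (-1.1846, 0).

(-1.1846,0); λ=-8 ⇒ h* = (77/65)/8 = 0.1481.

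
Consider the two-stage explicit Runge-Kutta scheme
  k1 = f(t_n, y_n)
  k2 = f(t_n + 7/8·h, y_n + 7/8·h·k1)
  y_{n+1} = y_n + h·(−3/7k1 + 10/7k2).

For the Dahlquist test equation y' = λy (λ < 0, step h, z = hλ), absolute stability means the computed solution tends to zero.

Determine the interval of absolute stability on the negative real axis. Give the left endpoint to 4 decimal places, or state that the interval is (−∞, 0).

(-0.8000, 0).

On y'=λy, z=hλ:
  k1=λy_n ⇒ h·k1=z·y_n;  k2=λ(1+7/8z)y_n ⇒ h·k2=z(1+7/8z)y_n
  y_{n+1}/y_n = 1 − 3/7z + 10/7z(1+7/8z) = 1 + z + 5/4z²
  so R(z) = 1 + z + 5/4z².

Need |R(x)|<1, x<0.
x=-0.7: |R|=0.9125
R=1: x+5/4x²=0 ⇒ x=−4/5=-0.8000; min R=1−1/(4·5/4)=0.8000>−1
Confirm numerically:
  x=-0.570: |R|=0.83613 <1
  x=-0.562: |R|=0.83281 <1
  x=-0.358: |R|=0.80221 <1
  x=-0.329: |R|=0.80630 <1
  x=-1.090: |R|=1.39513 >1
  x=-0.954: |R|=1.18364 >1
  x=-0.917: |R|=1.13411 >1
Stable set (-0.8000, 0).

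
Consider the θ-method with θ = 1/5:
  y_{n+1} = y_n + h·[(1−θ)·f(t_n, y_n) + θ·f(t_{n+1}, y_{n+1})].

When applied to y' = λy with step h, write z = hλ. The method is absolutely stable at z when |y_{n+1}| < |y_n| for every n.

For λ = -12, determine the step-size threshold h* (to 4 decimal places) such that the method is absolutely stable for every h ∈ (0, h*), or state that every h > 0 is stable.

(-3.3333,0); λ=-12 ⇒ h* = (10/3)/12 = 0.2778.

On y'=λy, z=hλ:
  y_{n+1} = y_n + z·[4/5·y_n + 1/5·y_{n+1}] ⇒ (1 − 1/5z)y_{n+1} = (1 + 4/5z)y_n
  R(z) = (1 + 4/5z)/(1 − 1/5z).

Solve |R(x)|<1 on ℝ⁻.
x=-0.72: |R|=0.3706
R=−1: 1+4/5x = −1+1/5x ⇒ -3/5x=2 ⇒ x=2/(-3/5)=-3.3333
Confirm numerically:
  x=-3.187: |R|=0.94638 <1
  x=-2.974: |R|=0.86481 <1
  x=-2.748: |R|=0.77336 <1
  x=-2.526: |R|=0.67818 <1
  x=-3.779: |R|=1.15230 >1
  x=-3.361: |R|=1.00993 >1
Interval (-3.3333, 0).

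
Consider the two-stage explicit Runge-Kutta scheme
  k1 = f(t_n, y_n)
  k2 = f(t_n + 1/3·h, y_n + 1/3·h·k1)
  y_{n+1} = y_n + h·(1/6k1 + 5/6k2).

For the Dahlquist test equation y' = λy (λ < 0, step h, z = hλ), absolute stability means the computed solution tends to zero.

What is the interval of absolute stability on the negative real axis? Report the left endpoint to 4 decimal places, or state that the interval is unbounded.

z∈(-3.6000,0).

Set f=λy, z=hλ:
  k1=λy_n ⇒ h·k1=z·y_n;  k2=λ(1+1/3z)y_n ⇒ h·k2=z(1+1/3z)y_n
  y_{n+1}/y_n = 1 + 1/6z + 5/6z(1+1/3z) = 1 + z + 5/18z²
  Hence R(z) = 1 + z + 5/18z².

Find x<0 with |R(x)|<1.
x=-0.44: |R|=0.6138
R=1: x+5/18x²=0 ⇒ x=−18/5=-3.6000; min R=1−1/(4·5/18)=0.1000>−1
Confirm numerically:
  x=-3.142: |R|=0.60027 <1
  x=-2.092: |R|=0.12368 <1
  x=-1.662: |R|=0.10529 <1
  x=-4.137: |R|=1.61710 >1
  x=-4.024: |R|=1.47394 >1
  x=-3.871: |R|=1.29140 >1
So |R|<1 on (-3.6000, 0).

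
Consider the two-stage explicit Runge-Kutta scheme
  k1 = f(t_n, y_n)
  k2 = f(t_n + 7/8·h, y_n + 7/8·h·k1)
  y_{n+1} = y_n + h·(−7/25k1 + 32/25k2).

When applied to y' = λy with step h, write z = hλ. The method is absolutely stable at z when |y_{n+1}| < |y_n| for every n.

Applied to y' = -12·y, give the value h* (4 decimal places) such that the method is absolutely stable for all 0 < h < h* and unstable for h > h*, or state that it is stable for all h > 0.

Test eqn y'=λy, z=hλ:
  k1=λy_n ⇒ h·k1=z·y_n;  k2=λ(1+7/8z)y_n ⇒ h·k2=z(1+7/8z)y_n
  y_{n+1}/y_n = 1 − 7/25z + 32/25z(1+7/8z) = 1 + z + 28/25z²
  so R(z) = 1 + z + 28/25z².

Solve |R(x)|<1 on ℝ⁻.
x=-1.28: |R|=1.5550
R=1: x+28/25x²=0 ⇒ x=−25/28=-0.8929; min R=1−1/(4·28/25)=0.7768>−1
Confirm numerically:
  x=-0.842: |R|=0.95204 <1
  x=-0.518: |R|=0.78252 <1
  x=-0.440: |R|=0.77683 <1
  x=-0.404: |R|=0.77880 <1
  x=-1.435: |R|=1.87133 >1
  x=-1.305: |R|=1.60239 >1
  x=-1.273: |R|=1.54199 >1
Stable set (-0.8929, 0).

(-0.8929,0); λ=-12 ⇒ h* = (25/28)/12 = 0.0744.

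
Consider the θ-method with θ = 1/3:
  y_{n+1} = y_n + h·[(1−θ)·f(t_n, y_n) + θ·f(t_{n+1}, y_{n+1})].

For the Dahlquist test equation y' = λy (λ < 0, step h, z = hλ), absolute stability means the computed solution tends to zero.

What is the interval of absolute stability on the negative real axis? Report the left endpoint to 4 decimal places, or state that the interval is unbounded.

Set f=λy, z=hλ:
  y_{n+1} = y_n + z·[2/3·y_n + 1/3·y_{n+1}] ⇒ (1 − 1/3z)y_{n+1} = (1 + 2/3z)y_n
  ⇒ R(z) = (1 + 2/3z)/(1 − 1/3z).

Solve |R(x)|<1 on ℝ⁻.
x=-1.74: |R|=0.1013
R=−1: 1+2/3x = −1+1/3x ⇒ -1/3x=2 ⇒ x=2/(-1/3)=-6.0000
Confirm numerically:
  x=-5.638: |R|=0.95809 <1
  x=-5.536: |R|=0.94564 <1
  x=-4.512: |R|=0.80192 <1
  x=-2.670: |R|=0.41270 <1
  x=-6.267: |R|=1.02881 >1
  x=-6.191: |R|=1.02078 >1
  x=-6.059: |R|=1.00651 >1
Interval (-6.0000, 0).

z∈(-6.0000,0).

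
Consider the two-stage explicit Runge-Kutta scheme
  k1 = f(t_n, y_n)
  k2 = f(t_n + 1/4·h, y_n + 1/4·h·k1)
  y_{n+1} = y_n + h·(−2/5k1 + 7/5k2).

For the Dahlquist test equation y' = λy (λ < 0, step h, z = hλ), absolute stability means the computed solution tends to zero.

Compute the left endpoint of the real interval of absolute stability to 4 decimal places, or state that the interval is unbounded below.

With y'=λy (z=hλ):
  k1=λy_n ⇒ h·k1=z·y_n;  k2=λ(1+1/4z)y_n ⇒ h·k2=z(1+1/4z)y_n
  y_{n+1}/y_n = 1 − 2/5z + 7/5z(1+1/4z) = 1 + z + 7/20z²
  ⇒ R(z) = 1 + z + 7/20z².

Need |R(x)|<1, x<0.
x=-1.25: |R|=0.2969
R=1: x+7/20x²=0 ⇒ x=−20/7=-2.8571; min R=1−1/(4·7/20)=0.2857>−1
Confirm numerically:
  x=-2.248: |R|=0.52073 <1
  x=-1.542: |R|=0.29022 <1
  x=-1.214: |R|=0.30183 <1
  x=-2.941: |R|=1.08632 >1
  x=-2.895: |R|=1.03836 >1
  x=-2.886: |R|=1.02915 >1
Interval (-2.8571, 0).

left endpoint -2.8571.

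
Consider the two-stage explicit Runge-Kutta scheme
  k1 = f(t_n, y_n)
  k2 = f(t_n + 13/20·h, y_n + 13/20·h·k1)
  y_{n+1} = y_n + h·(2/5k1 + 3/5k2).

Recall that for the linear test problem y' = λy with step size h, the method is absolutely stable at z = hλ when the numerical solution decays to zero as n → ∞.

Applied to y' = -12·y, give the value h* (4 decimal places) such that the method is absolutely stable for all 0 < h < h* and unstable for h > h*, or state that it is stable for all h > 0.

(-2.5641,0); λ=-12 ⇒ h* = (100/39)/12 = 0.2137.

On y'=λy, z=hλ:
  k1=λy_n ⇒ h·k1=z·y_n;  k2=λ(1+13/20z)y_n ⇒ h·k2=z(1+13/20z)y_n
  y_{n+1}/y_n = 1 + 2/5z + 3/5z(1+13/20z) = 1 + z + 39/100z²
  R(z) = 1 + z + 39/100z².

Need |R(x)|<1, x<0.
x=-0.64: |R|=0.5197
R=1: x+39/100x²=0 ⇒ x=−100/39=-2.5641; min R=1−1/(4·39/100)=0.3590>−1
Confirm numerically:
  x=-2.411: |R|=0.85604 <1
  x=-2.113: |R|=0.62826 <1
  x=-1.735: |R|=0.43899 <1
  x=-1.070: |R|=0.37651 <1
  x=-2.977: |R|=1.47939 >1
  x=-2.750: |R|=1.19938 >1
  x=-2.706: |R|=1.14975 >1
So |R|<1 on (-2.5641, 0).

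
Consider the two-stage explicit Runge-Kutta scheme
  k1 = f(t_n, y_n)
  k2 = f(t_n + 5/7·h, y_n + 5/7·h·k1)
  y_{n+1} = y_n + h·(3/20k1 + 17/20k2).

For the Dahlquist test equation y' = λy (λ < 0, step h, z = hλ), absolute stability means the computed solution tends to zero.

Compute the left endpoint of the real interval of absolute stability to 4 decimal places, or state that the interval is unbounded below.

z* = -1.6471.

Test eqn y'=λy, z=hλ:
  k1=λy_n ⇒ h·k1=z·y_n;  k2=λ(1+5/7z)y_n ⇒ h·k2=z(1+5/7z)y_n
  y_{n+1}/y_n = 1 + 3/20z + 17/20z(1+5/7z) = 1 + z + 17/28z²
  so R(z) = 1 + z + 17/28z².

Need |R(x)|<1, x<0.
x=-1.19: |R|=0.6698
R=1: x+17/28x²=0 ⇒ x=−28/17=-1.6471; min R=1−1/(4·17/28)=0.5882>−1
Confirm numerically:
  x=-1.550: |R|=0.90866 <1
  x=-1.304: |R|=0.72840 <1
  x=-1.219: |R|=0.68319 <1
  x=-0.811: |R|=0.58833 <1
  x=-2.131: |R|=1.62613 >1
  x=-1.863: |R|=1.24425 >1
Stable set (-1.6471, 0).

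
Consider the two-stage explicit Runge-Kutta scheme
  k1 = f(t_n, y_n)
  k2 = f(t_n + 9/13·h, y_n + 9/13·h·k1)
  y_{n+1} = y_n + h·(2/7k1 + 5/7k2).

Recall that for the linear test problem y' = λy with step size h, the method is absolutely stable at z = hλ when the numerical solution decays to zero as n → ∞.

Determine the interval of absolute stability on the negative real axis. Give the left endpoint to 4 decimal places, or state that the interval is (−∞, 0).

With y'=λy (z=hλ):
  k1=λy_n ⇒ h·k1=z·y_n;  k2=λ(1+9/13z)y_n ⇒ h·k2=z(1+9/13z)y_n
  y_{n+1}/y_n = 1 + 2/7z + 5/7z(1+9/13z) = 1 + z + 45/91z²
  so R(z) = 1 + z + 45/91z².

Boundary: |R(x)|=1, x<0.
x=-0.85: |R|=0.5073
R=1: x+45/91x²=0 ⇒ x=−91/45=-2.0222; min R=1−1/(4·45/91)=0.4944>−1
Confirm numerically:
  x=-1.352: |R|=0.55191 <1
  x=-1.116: |R|=0.49988 <1
  x=-0.943: |R|=0.49674 <1
  x=-2.595: |R|=1.73501 >1
  x=-2.446: |R|=1.51258 >1
Interval (-2.0222, 0).

z∈(-2.0222,0).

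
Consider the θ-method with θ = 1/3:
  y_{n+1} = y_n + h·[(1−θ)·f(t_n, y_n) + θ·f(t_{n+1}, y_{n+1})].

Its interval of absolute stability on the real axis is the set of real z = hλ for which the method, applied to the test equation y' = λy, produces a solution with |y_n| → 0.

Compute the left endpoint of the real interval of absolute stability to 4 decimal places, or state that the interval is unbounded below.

With y'=λy (z=hλ):
  y_{n+1} = y_n + z·[2/3·y_n + 1/3·y_{n+1}] ⇒ (1 − 1/3z)y_{n+1} = (1 + 2/3z)y_n
  R(z) = (1 + 2/3z)/(1 − 1/3z).

Need |R(x)|<1, x<0.
x=-1.76: |R|=0.1092
R=−1: 1+2/3x = −1+1/3x ⇒ -1/3x=2 ⇒ x=2/(-1/3)=-6.0000
Confirm numerically:
  x=-5.712: |R|=0.96694 <1
  x=-4.583: |R|=0.81313 <1
  x=-4.339: |R|=0.77367 <1
  x=-4.302: |R|=0.76746 <1
  x=-6.328: |R|=1.03516 >1
  x=-6.266: |R|=1.02871 >1
So |R|<1 on (-6.0000, 0).

z* = -6.0000.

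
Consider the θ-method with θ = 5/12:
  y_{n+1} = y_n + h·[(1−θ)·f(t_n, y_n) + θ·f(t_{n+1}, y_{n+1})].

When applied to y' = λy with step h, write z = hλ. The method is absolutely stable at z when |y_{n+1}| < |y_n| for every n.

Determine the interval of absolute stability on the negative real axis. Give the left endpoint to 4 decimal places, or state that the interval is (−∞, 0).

Set f=λy, z=hλ:
  y_{n+1} = y_n + z·[7/12·y_n + 5/12·y_{n+1}] ⇒ (1 − 5/12z)y_{n+1} = (1 + 7/12z)y_n
  Hence R(z) = (1 + 7/12z)/(1 − 5/12z).

Boundary: |R(x)|=1, x<0.
x=-1.39: |R|=0.1198
R=−1: 1+7/12x = −1+5/12x ⇒ -1/6x=2 ⇒ x=2/(-1/6)=-12.0000
Confirm numerically:
  x=-11.840: |R|=0.99551 <1
  x=-9.027: |R|=0.89593 <1
  x=-6.776: |R|=0.77228 <1
  x=-12.510: |R|=1.01368 >1
  x=-12.489: |R|=1.01314 >1
  x=-12.275: |R|=1.00750 >1
Interval (-12.0000, 0).

(-12.0000, 0).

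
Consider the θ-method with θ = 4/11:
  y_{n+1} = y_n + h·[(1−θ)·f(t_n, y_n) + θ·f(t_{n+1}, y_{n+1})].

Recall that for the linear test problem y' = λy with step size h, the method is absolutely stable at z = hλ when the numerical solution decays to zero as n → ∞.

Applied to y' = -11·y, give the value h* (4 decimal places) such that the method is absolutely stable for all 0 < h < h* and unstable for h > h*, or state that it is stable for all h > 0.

On y'=λy, z=hλ:
  y_{n+1} = y_n + z·[7/11·y_n + 4/11·y_{n+1}] ⇒ (1 − 4/11z)y_{n+1} = (1 + 7/11z)y_n
  R(z) = (1 + 7/11z)/(1 − 4/11z).

Need |R(x)|<1, x<0.
x=-0.79: |R|=0.3863
R=−1: 1+7/11x = −1+4/11x ⇒ -3/11x=2 ⇒ x=2/(-3/11)=-7.3333
Confirm numerically:
  x=-4.492: |R|=0.70574 <1
  x=-4.393: |R|=0.69127 <1
  x=-3.133: |R|=0.46452 <1
  x=-7.810: |R|=1.03385 >1
  x=-7.656: |R|=1.02326 >1
So |R|<1 on (-7.3333, 0).

(-7.3333,0); λ=-11 ⇒ h* = (22/3)/11 = 0.6667.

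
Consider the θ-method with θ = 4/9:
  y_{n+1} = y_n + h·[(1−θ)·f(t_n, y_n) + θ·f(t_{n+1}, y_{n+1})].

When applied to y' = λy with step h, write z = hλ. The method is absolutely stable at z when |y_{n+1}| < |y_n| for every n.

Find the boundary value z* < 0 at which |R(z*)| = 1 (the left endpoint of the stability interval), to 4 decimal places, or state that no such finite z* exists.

left endpoint -18.0000.

Test eqn y'=λy, z=hλ:
  y_{n+1} = y_n + z·[5/9·y_n + 4/9·y_{n+1}] ⇒ (1 − 4/9z)y_{n+1} = (1 + 5/9z)y_n
  R(z) = (1 + 5/9z)/(1 − 4/9z).

Need |R(x)|<1, x<0.
x=-0.86: |R|=0.3778
R=−1: 1+5/9x = −1+4/9x ⇒ -1/9x=2 ⇒ x=2/(-1/9)=-18.0000
Confirm numerically:
  x=-16.403: |R|=0.97860 <1
  x=-15.893: |R|=0.97097 <1
  x=-15.188: |R|=0.95969 <1
  x=-14.830: |R|=0.95360 <1
  x=-18.427: |R|=1.00516 >1
  x=-18.046: |R|=1.00057 >1
So |R|<1 on (-18.0000, 0).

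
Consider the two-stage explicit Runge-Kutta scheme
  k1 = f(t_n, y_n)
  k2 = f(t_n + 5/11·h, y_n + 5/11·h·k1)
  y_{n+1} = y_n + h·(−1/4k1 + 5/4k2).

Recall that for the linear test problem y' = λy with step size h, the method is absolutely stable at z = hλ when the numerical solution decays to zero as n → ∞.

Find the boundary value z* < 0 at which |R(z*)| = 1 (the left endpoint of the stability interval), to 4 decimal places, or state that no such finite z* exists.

On y'=λy, z=hλ:
  k1=λy_n ⇒ h·k1=z·y_n;  k2=λ(1+5/11z)y_n ⇒ h·k2=z(1+5/11z)y_n
  y_{n+1}/y_n = 1 − 1/4z + 5/4z(1+5/11z) = 1 + z + 25/44z²
  ⇒ R(z) = 1 + z + 25/44z².

Boundary: |R(x)|=1, x<0.
x=-0.99: |R|=0.5669
R=1: x+25/44x²=0 ⇒ x=−44/25=-1.7600; min R=1−1/(4·25/44)=0.5600>−1
Confirm numerically:
  x=-1.652: |R|=0.89863 <1
  x=-1.473: |R|=0.75980 <1
  x=-1.193: |R|=0.61566 <1
  x=-0.916: |R|=0.56074 <1
  x=-1.886: |R|=1.13502 >1
  x=-1.863: |R|=1.10903 >1
  x=-1.835: |R|=1.07820 >1
So |R|<1 on (-1.7600, 0).

left endpoint -1.7600.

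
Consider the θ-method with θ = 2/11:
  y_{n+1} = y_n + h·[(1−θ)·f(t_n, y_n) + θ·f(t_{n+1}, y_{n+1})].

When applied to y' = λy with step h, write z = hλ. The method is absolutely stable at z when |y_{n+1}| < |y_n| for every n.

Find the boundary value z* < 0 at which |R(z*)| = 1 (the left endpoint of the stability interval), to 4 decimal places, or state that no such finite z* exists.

left endpoint -3.1429.

On y'=λy, z=hλ:
  y_{n+1} = y_n + z·[9/11·y_n + 2/11·y_{n+1}] ⇒ (1 − 2/11z)y_{n+1} = (1 + 9/11z)y_n
  so R(z) = (1 + 9/11z)/(1 − 2/11z).

Need |R(x)|<1, x<0.
x=-1.65: |R|=0.2692
R=−1: 1+9/11x = −1+2/11x ⇒ -7/11x=2 ⇒ x=2/(-7/11)=-3.1429
Confirm numerically:
  x=-2.760: |R|=0.83777 <1
  x=-2.641: |R|=0.78424 <1
  x=-2.351: |R|=0.64699 <1
  x=-3.369: |R|=1.08924 >1
  x=-3.327: |R|=1.07301 >1
Interval (-3.1429, 0).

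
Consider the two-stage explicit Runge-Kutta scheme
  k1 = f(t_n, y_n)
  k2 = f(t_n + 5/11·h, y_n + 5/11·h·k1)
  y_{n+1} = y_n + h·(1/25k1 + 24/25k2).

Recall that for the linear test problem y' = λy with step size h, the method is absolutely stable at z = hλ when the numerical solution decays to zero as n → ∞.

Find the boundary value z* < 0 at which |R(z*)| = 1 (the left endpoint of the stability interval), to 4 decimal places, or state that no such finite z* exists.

With y'=λy (z=hλ):
  k1=λy_n ⇒ h·k1=z·y_n;  k2=λ(1+5/11z)y_n ⇒ h·k2=z(1+5/11z)y_n
  y_{n+1}/y_n = 1 + 1/25z + 24/25z(1+5/11z) = 1 + z + 24/55z²
  so R(z) = 1 + z + 24/55z².

Boundary: |R(x)|=1, x<0.
x=-0.35: |R|=0.7035
R=1: x+24/55x²=0 ⇒ x=−55/24=-2.2917; min R=1−1/(4·24/55)=0.4271>−1
Confirm numerically:
  x=-1.898: |R|=0.67396 <1
  x=-1.759: |R|=0.59114 <1
  x=-1.606: |R|=0.51948 <1
  x=-2.739: |R|=1.53465 >1
  x=-2.581: |R|=1.32586 >1
  x=-2.462: |R|=1.18299 >1
Interval (-2.2917, 0).

z* = -2.2917.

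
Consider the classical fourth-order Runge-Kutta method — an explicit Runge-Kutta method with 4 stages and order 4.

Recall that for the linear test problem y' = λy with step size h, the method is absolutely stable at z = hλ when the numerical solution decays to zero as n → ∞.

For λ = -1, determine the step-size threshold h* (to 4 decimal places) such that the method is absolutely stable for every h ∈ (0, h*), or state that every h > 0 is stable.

With y'=λy (z=hλ):
  order 4, 4-stage ⇒ R(z)=1+z+z^2/2+z^3/6+z^4/24
  (e.g. R(-1.48)=0.27481, |R|=0.27481)

Boundary: |R(x)|=1, x<0.
x=-1.48: |R|=0.2748
|R(-2.55)|=0.6995 |R(-2.39)|=0.5502 |R(-0.9)|=0.4108
Bisect:
  x_lo=-3.1894 |R|=1.8009  x_hi=-0.1055 |R|=0.8999
  mid=-1.64744 |R|=0.27130 →hi
  mid=-2.41841 |R|=0.57382 →hi
  mid=-2.80390 |R|=1.02841 →lo
  mid=-2.61115 |R|=0.76766 →hi
  mid=-2.70753 |R|=0.88894 →hi
  mid=-2.75571 |R|=0.95631 →hi
  mid=-2.77980 |R|=0.99176 →hi
  mid=-2.79185 |R|=1.00993 →lo
  mid=-2.78583 |R|=1.00081 →lo
  ...
  [-2.78545,-2.78526] ⇒ x*=-2.7853
So |R|<1 on (-2.7853, 0).

(-2.7853,0); λ=-1 ⇒ h* = 2.7853.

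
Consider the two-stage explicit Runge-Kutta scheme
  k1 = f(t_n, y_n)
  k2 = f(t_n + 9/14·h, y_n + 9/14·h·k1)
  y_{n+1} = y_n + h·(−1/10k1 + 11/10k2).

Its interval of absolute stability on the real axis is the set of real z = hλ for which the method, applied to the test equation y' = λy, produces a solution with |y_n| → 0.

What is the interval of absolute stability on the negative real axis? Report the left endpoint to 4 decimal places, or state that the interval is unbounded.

z∈(-1.4141,0).

Test eqn y'=λy, z=hλ:
  k1=λy_n ⇒ h·k1=z·y_n;  k2=λ(1+9/14z)y_n ⇒ h·k2=z(1+9/14z)y_n
  y_{n+1}/y_n = 1 − 1/10z + 11/10z(1+9/14z) = 1 + z + 99/140z²
  Hence R(z) = 1 + z + 99/140z².

Need |R(x)|<1, x<0.
x=-1.65: |R|=1.2752
R=1: x+99/140x²=0 ⇒ x=−140/99=-1.4141; min R=1−1/(4·99/140)=0.6465>−1
Confirm numerically:
  x=-1.329: |R|=0.91998 <1
  x=-1.227: |R|=0.83762 <1
  x=-1.034: |R|=0.72205 <1
  x=-0.813: |R|=0.65440 <1
  x=-1.935: |R|=1.71270 >1
  x=-1.847: |R|=1.56535 >1
  x=-1.772: |R|=1.44842 >1
So |R|<1 on (-1.4141, 0).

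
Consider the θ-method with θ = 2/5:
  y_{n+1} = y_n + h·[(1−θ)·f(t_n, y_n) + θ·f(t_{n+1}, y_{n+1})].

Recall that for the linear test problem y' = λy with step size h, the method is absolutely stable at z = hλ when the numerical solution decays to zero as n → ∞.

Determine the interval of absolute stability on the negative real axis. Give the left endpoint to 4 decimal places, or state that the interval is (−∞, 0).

With y'=λy (z=hλ):
  y_{n+1} = y_n + z·[3/5·y_n + 2/5·y_{n+1}] ⇒ (1 − 2/5z)y_{n+1} = (1 + 3/5z)y_n
  R(z) = (1 + 3/5z)/(1 − 2/5z).

Solve |R(x)|<1 on ℝ⁻.
x=-1.69: |R|=0.0084
R=−1: 1+3/5x = −1+2/5x ⇒ -1/5x=2 ⇒ x=2/(-1/5)=-10.0000
Confirm numerically:
  x=-9.352: |R|=0.97266 <1
  x=-9.330: |R|=0.97168 <1
  x=-6.778: |R|=0.82636 <1
  x=-5.524: |R|=0.72109 <1
  x=-10.544: |R|=1.02085 >1
  x=-10.522: |R|=1.02004 >1
  x=-10.103: |R|=1.00409 >1
Interval (-10.0000, 0).

z∈(-10.0000,0).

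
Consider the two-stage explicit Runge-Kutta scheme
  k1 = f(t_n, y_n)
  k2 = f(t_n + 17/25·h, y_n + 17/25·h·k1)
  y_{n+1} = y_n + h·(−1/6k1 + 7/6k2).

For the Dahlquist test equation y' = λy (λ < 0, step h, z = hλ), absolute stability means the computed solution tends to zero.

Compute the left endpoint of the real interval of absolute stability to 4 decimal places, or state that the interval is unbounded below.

z* = -1.2605.

With y'=λy (z=hλ):
  k1=λy_n ⇒ h·k1=z·y_n;  k2=λ(1+17/25z)y_n ⇒ h·k2=z(1+17/25z)y_n
  y_{n+1}/y_n = 1 − 1/6z + 7/6z(1+17/25z) = 1 + z + 119/150z²
  Hence R(z) = 1 + z + 119/150z².

Solve |R(x)|<1 on ℝ⁻.
x=-0.46: |R|=0.7079
R=1: x+119/150x²=0 ⇒ x=−150/119=-1.2605; min R=1−1/(4·119/150)=0.6849>−1
Confirm numerically:
  x=-1.087: |R|=0.85038 <1
  x=-1.031: |R|=0.81228 <1
  x=-0.906: |R|=0.74520 <1
  x=-0.562: |R|=0.68857 <1
  x=-1.415: |R|=1.17343 >1
  x=-1.333: |R|=1.07667 >1
  x=-1.311: |R|=1.05252 >1
Stable set (-1.2605, 0).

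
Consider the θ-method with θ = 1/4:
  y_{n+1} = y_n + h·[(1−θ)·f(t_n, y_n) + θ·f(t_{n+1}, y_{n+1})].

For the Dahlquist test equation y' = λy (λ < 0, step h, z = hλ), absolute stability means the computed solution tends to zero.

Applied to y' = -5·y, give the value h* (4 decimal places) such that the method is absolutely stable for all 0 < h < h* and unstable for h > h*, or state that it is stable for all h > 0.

Test eqn y'=λy, z=hλ:
  y_{n+1} = y_n + z·[3/4·y_n + 1/4·y_{n+1}] ⇒ (1 − 1/4z)y_{n+1} = (1 + 3/4z)y_n
  so R(z) = (1 + 3/4z)/(1 − 1/4z).

Solve |R(x)|<1 on ℝ⁻.
x=-0.74: |R|=0.3755
R=−1: 1+3/4x = −1+1/4x ⇒ -1/2x=2 ⇒ x=2/(-1/2)=-4.0000
Confirm numerically:
  x=-2.890: |R|=0.67779 <1
  x=-2.707: |R|=0.61443 <1
  x=-1.612: |R|=0.14897 <1
  x=-4.305: |R|=1.07345 >1
  x=-4.163: |R|=1.03994 >1
  x=-4.056: |R|=1.01390 >1
Stable set (-4.0000, 0).

(-4.0000,0); λ=-5 ⇒ h* = (4)/5 = 0.8000.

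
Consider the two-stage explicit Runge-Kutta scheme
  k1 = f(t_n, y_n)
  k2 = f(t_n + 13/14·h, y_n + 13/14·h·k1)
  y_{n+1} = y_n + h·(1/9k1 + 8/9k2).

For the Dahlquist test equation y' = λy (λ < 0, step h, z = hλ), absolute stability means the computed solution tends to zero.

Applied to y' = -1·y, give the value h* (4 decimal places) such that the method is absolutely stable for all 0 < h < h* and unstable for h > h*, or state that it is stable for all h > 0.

(-1.2115,0); λ=-1 ⇒ h* = (63/52)/1 = 1.2115.

Test eqn y'=λy, z=hλ:
  k1=λy_n ⇒ h·k1=z·y_n;  k2=λ(1+13/14z)y_n ⇒ h·k2=z(1+13/14z)y_n
  y_{n+1}/y_n = 1 + 1/9z + 8/9z(1+13/14z) = 1 + z + 52/63z²
  R(z) = 1 + z + 52/63z².

Solve |R(x)|<1 on ℝ⁻.
x=-1.56: |R|=1.4487
R=1: x+52/63x²=0 ⇒ x=−63/52=-1.2115; min R=1−1/(4·52/63)=0.6971>−1
Confirm numerically:
  x=-1.120: |R|=0.91538 <1
  x=-0.982: |R|=0.81395 <1
  x=-0.850: |R|=0.74635 <1
  x=-0.767: |R|=0.71857 <1
  x=-1.573: |R|=1.46930 >1
  x=-1.489: |R|=1.34100 >1
  x=-1.298: |R|=1.09263 >1
So |R|<1 on (-1.2115, 0).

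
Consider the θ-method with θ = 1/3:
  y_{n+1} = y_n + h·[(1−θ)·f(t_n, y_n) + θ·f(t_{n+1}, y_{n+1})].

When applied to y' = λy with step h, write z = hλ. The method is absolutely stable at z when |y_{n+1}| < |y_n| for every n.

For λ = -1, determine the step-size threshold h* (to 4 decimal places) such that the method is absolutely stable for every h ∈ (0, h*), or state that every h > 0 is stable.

(-6.0000,0); λ=-1 ⇒ h* = (6)/1 = 6.0000.

With y'=λy (z=hλ):
  y_{n+1} = y_n + z·[2/3·y_n + 1/3·y_{n+1}] ⇒ (1 − 1/3z)y_{n+1} = (1 + 2/3z)y_n
  so R(z) = (1 + 2/3z)/(1 − 1/3z).

Need |R(x)|<1, x<0.
x=-0.73: |R|=0.4129
R=−1: 1+2/3x = −1+1/3x ⇒ -1/3x=2 ⇒ x=2/(-1/3)=-6.0000
Confirm numerically:
  x=-4.901: |R|=0.86090 <1
  x=-4.612: |R|=0.81766 <1
  x=-4.466: |R|=0.79454 <1
  x=-6.277: |R|=1.02986 >1
  x=-6.106: |R|=1.01164 >1
Interval (-6.0000, 0).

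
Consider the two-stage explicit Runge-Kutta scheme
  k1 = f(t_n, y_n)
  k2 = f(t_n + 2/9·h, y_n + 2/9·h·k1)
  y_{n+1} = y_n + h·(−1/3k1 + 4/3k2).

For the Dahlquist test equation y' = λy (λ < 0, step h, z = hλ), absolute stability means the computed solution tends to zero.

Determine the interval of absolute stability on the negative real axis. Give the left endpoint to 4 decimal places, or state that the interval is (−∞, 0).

With y'=λy (z=hλ):
  k1=λy_n ⇒ h·k1=z·y_n;  k2=λ(1+2/9z)y_n ⇒ h·k2=z(1+2/9z)y_n
  y_{n+1}/y_n = 1 − 1/3z + 4/3z(1+2/9z) = 1 + z + 8/27z²
  Hence R(z) = 1 + z + 8/27z².

Boundary: |R(x)|=1, x<0.
x=-1.35: |R|=0.1900
R=1: x+8/27x²=0 ⇒ x=−27/8=-3.3750; min R=1−1/(4·8/27)=0.1562>−1
Confirm numerically:
  x=-2.552: |R|=0.37769 <1
  x=-2.285: |R|=0.26203 <1
  x=-2.199: |R|=0.23377 <1
  x=-3.791: |R|=1.46728 >1
  x=-3.785: |R|=1.45981 >1
Interval (-3.3750, 0).

z∈(-3.3750,0).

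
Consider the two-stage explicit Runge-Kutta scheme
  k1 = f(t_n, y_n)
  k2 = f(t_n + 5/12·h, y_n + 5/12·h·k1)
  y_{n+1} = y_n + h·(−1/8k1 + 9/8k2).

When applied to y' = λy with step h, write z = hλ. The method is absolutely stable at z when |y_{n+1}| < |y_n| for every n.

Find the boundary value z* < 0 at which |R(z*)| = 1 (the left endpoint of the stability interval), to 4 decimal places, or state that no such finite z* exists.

On y'=λy, z=hλ:
  k1=λy_n ⇒ h·k1=z·y_n;  k2=λ(1+5/12z)y_n ⇒ h·k2=z(1+5/12z)y_n
  y_{n+1}/y_n = 1 − 1/8z + 9/8z(1+5/12z) = 1 + z + 15/32z²
  so R(z) = 1 + z + 15/32z².

Need |R(x)|<1, x<0.
x=-0.82: |R|=0.4952
R=1: x+15/32x²=0 ⇒ x=−32/15=-2.1333; min R=1−1/(4·15/32)=0.4667>−1
Confirm numerically:
  x=-1.652: |R|=0.62727 <1
  x=-1.628: |R|=0.61437 <1
  x=-1.079: |R|=0.46674 <1
  x=-2.418: |R|=1.32265 >1
  x=-2.373: |R|=1.26659 >1
  x=-2.206: |R|=1.07514 >1
Stable set (-2.1333, 0).

left endpoint -2.1333.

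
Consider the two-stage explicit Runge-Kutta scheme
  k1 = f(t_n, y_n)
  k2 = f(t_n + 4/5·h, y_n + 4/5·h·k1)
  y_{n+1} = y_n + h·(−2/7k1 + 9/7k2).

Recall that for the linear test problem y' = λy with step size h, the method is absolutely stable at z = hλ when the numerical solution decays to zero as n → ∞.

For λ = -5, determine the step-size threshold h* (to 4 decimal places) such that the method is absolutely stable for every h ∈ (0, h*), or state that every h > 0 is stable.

(-0.9722,0); λ=-5 ⇒ h* = (35/36)/5 = 0.1944.

Test eqn y'=λy, z=hλ:
  k1=λy_n ⇒ h·k1=z·y_n;  k2=λ(1+4/5z)y_n ⇒ h·k2=z(1+4/5z)y_n
  y_{n+1}/y_n = 1 − 2/7z + 9/7z(1+4/5z) = 1 + z + 36/35z²
  Hence R(z) = 1 + z + 36/35z².

Need |R(x)|<1, x<0.
x=-0.39: |R|=0.7664
R=1: x+36/35x²=0 ⇒ x=−35/36=-0.9722; min R=1−1/(4·36/35)=0.7569>−1
Confirm numerically:
  x=-0.846: |R|=0.89017 <1
  x=-0.821: |R|=0.87230 <1
  x=-0.788: |R|=0.85069 <1
  x=-1.534: |R|=1.88639 >1
  x=-1.426: |R|=1.66558 >1
  x=-0.994: |R|=1.02227 >1
Interval (-0.9722, 0).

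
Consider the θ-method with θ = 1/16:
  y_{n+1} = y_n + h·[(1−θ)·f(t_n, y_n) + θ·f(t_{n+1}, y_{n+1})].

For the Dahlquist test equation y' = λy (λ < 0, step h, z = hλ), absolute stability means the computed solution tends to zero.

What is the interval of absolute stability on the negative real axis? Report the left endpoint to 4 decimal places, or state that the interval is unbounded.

With y'=λy (z=hλ):
  y_{n+1} = y_n + z·[15/16·y_n + 1/16·y_{n+1}] ⇒ (1 − 1/16z)y_{n+1} = (1 + 15/16z)y_n
  R(z) = (1 + 15/16z)/(1 − 1/16z).

Boundary: |R(x)|=1, x<0.
x=-1.65: |R|=0.4958
R=−1: 1+15/16x = −1+1/16x ⇒ -7/8x=2 ⇒ x=2/(-7/8)=-2.2857
Confirm numerically:
  x=-1.690: |R|=0.52855 <1
  x=-1.319: |R|=0.21855 <1
  x=-1.092: |R|=0.02223 <1
  x=-0.952: |R|=0.10146 <1
  x=-2.707: |R|=1.31528 >1
  x=-2.619: |R|=1.25060 >1
  x=-2.386: |R|=1.07636 >1
Interval (-2.2857, 0).

z∈(-2.2857,0).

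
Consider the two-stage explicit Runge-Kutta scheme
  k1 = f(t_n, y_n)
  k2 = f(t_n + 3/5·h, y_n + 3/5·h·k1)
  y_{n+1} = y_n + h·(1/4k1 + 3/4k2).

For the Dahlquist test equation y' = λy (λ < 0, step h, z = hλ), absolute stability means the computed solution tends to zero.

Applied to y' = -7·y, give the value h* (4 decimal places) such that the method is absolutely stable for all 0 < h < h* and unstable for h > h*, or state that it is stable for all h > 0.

(-2.2222,0); λ=-7 ⇒ h* = (20/9)/7 = 0.3175.

On y'=λy, z=hλ:
  k1=λy_n ⇒ h·k1=z·y_n;  k2=λ(1+3/5z)y_n ⇒ h·k2=z(1+3/5z)y_n
  y_{n+1}/y_n = 1 + 1/4z + 3/4z(1+3/5z) = 1 + z + 9/20z²
  ⇒ R(z) = 1 + z + 9/20z².

Find x<0 with |R(x)|<1.
x=-0.65: |R|=0.5401
R=1: x+9/20x²=0 ⇒ x=−20/9=-2.2222; min R=1−1/(4·9/20)=0.4444>−1
Confirm numerically:
  x=-2.172: |R|=0.95091 <1
  x=-1.764: |R|=0.63626 <1
  x=-1.215: |R|=0.44930 <1
  x=-2.548: |R|=1.37354 >1
  x=-2.498: |R|=1.31000 >1
Interval (-2.2222, 0).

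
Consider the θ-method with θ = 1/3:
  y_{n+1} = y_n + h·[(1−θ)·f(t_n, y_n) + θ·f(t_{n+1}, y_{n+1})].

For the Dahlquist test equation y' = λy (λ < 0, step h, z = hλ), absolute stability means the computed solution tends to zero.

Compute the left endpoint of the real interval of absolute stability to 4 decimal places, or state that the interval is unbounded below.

left endpoint -6.0000.

Set f=λy, z=hλ:
  y_{n+1} = y_n + z·[2/3·y_n + 1/3·y_{n+1}] ⇒ (1 − 1/3z)y_{n+1} = (1 + 2/3z)y_n
  ⇒ R(z) = (1 + 2/3z)/(1 − 1/3z).

Boundary: |R(x)|=1, x<0.
x=-1.25: |R|=0.1176
R=−1: 1+2/3x = −1+1/3x ⇒ -1/3x=2 ⇒ x=2/(-1/3)=-6.0000
Confirm numerically:
  x=-5.721: |R|=0.96801 <1
  x=-3.991: |R|=0.71263 <1
  x=-2.643: |R|=0.40510 <1
  x=-2.613: |R|=0.39658 <1
  x=-6.277: |R|=1.02986 >1
  x=-6.024: |R|=1.00266 >1
Interval (-6.0000, 0).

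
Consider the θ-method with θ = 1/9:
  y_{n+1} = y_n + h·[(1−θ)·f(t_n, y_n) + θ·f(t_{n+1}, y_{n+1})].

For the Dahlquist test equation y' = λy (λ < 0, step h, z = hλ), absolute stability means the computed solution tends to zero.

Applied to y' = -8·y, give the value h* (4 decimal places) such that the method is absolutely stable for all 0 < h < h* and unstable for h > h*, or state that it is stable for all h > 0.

Test eqn y'=λy, z=hλ:
  y_{n+1} = y_n + z·[8/9·y_n + 1/9·y_{n+1}] ⇒ (1 − 1/9z)y_{n+1} = (1 + 8/9z)y_n
  ⇒ R(z) = (1 + 8/9z)/(1 − 1/9z).

Boundary: |R(x)|=1, x<0.
x=-0.36: |R|=0.6538
R=−1: 1+8/9x = −1+1/9x ⇒ -7/9x=2 ⇒ x=2/(-7/9)=-2.5714
Confirm numerically:
  x=-2.300: |R|=0.83186 <1
  x=-2.107: |R|=0.70730 <1
  x=-1.891: |R|=0.56267 <1
  x=-1.619: |R|=0.37216 <1
  x=-3.142: |R|=1.32894 >1
  x=-3.018: |R|=1.26011 >1
Interval (-2.5714, 0).

(-2.5714,0); λ=-8 ⇒ h* = (18/7)/8 = 0.3214.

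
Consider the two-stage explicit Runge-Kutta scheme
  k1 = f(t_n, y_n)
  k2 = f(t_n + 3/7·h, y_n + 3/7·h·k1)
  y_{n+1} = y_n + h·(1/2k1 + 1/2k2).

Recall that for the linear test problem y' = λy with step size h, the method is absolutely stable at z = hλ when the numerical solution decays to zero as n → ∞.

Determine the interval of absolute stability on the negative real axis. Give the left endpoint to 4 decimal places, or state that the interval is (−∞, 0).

Test eqn y'=λy, z=hλ:
  k1=λy_n ⇒ h·k1=z·y_n;  k2=λ(1+3/7z)y_n ⇒ h·k2=z(1+3/7z)y_n
  y_{n+1}/y_n = 1 + 1/2z + 1/2z(1+3/7z) = 1 + z + 3/14z²
  R(z) = 1 + z + 3/14z².

Boundary: |R(x)|=1, x<0.
x=-0.3: |R|=0.7193
R=1: x+3/14x²=0 ⇒ x=−14/3=-4.6667; min R=1−1/(4·3/14)=-0.1667>−1
Confirm numerically:
  x=-3.338: |R|=0.04962 <1
  x=-3.080: |R|=0.04720 <1
  x=-3.022: |R|=0.06504 <1
  x=-2.076: |R|=0.15248 <1
  x=-5.159: |R|=1.54427 >1
  x=-4.742: |R|=1.07655 >1
  x=-4.734: |R|=1.06830 >1
Stable set (-4.6667, 0).

(-4.6667, 0).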